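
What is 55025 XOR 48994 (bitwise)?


0b1101011011110001 ^ 0b1011111101100010 = 0b110100110010011 = 27027

27027


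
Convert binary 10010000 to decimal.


10010000 in decimal = 144

144


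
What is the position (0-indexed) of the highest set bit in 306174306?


0b10010001111111101100101100010. Highest set bit at position 28

28


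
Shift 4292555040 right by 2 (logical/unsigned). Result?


0b11111111110110110011000100100000 >> 2 = 0b111111111101101100110001001000 = 1073138760

1073138760


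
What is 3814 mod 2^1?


3814 & 1 = 0

0


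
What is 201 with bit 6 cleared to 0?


201 & ~(1 << 6) = 137

137


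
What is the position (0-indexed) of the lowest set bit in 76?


0b1001100. Lowest set bit at position 2

2


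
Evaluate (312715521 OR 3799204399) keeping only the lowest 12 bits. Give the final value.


Step 1: 312715521 | 3799204399 = 4076071727
Step 2: 4076071727 & 4095 = 2863

2863


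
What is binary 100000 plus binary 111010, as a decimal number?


100000 + 111010 = 1011010 = 90

90


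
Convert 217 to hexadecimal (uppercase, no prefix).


217 = D9 hex

D9


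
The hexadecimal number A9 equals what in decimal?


A9 hex = 169 decimal

169


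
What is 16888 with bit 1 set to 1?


16888 | (1 << 1) = 16888 | 2 = 16890

16890


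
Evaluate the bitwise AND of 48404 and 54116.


0b1011110100010100 & 0b1101001101100100 = 0b1001000100000100 = 37124

37124


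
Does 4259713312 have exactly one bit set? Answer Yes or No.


0b11111101111001100001000100100000. Multiple bits set => No

No


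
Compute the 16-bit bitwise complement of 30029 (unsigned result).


~0b111010101001101 = 0b1000101010110010 = 35506 (16-bit unsigned)

35506


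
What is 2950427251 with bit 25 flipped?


2950427251 ^ (1 << 25) = 2950427251 ^ 33554432 = 2916872819

2916872819


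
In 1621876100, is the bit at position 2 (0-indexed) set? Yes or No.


0b1100000101010111101110110000100, bit 2 = 1. Yes

Yes


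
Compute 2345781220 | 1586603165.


0b10001011110100011100011111100100 | 0b1011110100100011010010010011101 = 0b11011111110100011110011111111101 = 3755075581

3755075581


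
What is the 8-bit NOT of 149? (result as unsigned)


~0b10010101 = 0b1101010 = 106 (8-bit unsigned)

106


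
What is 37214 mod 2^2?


37214 & 3 = 2

2


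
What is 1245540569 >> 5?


0b1001010001111010111000011011001 >> 5 = 0b10010100011110101110000110 = 38923142

38923142


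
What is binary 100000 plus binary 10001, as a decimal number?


100000 + 10001 = 110001 = 49

49


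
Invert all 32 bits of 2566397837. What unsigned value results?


2566397837 ^ 4294967295 = 1728569458

1728569458


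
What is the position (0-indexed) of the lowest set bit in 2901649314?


0b10101100111100111010011110100010. Lowest set bit at position 1

1


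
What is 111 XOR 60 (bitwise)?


0b1101111 ^ 0b111100 = 0b1010011 = 83

83


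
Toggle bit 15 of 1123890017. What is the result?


1123890017 ^ (1 << 15) = 1123890017 ^ 32768 = 1123922785

1123922785


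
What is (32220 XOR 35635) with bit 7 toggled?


Step 1: 32220 ^ 35635 = 63215
Step 2: 63215 ^ (1 << 7) = 63215 ^ 128 = 63087

63087


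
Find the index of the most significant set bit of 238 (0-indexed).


0b11101110. Highest set bit at position 7

7


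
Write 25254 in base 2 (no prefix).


25254 = 110001010100110 in binary

110001010100110


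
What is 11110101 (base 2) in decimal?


11110101 in decimal = 245

245


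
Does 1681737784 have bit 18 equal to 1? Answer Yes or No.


0b1100100001111010100100000111000, bit 18 = 1. Yes

Yes


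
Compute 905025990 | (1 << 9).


905025990 | (1 << 9) = 905025990 | 512 = 905026502

905026502


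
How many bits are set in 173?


0b10101101 has 5 set bits

5


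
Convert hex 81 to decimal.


81 hex = 129 decimal

129


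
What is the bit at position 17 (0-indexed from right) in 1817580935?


0b1101100010101100001010110000111, position 17 = 1

1


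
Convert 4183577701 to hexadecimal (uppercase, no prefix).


4183577701 = F95C5465 hex

F95C5465


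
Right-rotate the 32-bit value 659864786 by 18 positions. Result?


Rotate 0b100111010101001011110011010010 right by 18 (32-bit) = 0b101111001101001000100111010101 = 791972309

791972309


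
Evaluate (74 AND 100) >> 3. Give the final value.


Step 1: 74 & 100 = 64
Step 2: 64 >> 3 = 8

8


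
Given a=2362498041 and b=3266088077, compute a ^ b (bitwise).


2362498041 ^ 3266088077 = 1316771700

1316771700


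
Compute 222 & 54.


0b11011110 & 0b110110 = 0b10110 = 22

22


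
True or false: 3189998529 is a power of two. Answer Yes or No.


0b10111110001000111000001111000001. Multiple bits set => No

No


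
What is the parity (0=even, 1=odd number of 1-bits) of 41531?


0b1010001000111011 has 8 ones => parity 0

0


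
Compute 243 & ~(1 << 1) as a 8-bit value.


243 & ~(1 << 1) = 241

241


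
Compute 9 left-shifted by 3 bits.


0b1001 << 3 = 0b1001000 = 72

72


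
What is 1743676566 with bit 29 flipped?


1743676566 ^ (1 << 29) = 1743676566 ^ 536870912 = 1206805654

1206805654


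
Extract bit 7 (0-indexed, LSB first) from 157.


0b10011101, position 7 = 1

1


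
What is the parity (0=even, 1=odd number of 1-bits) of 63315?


0b1111011101010011 has 11 ones => parity 1

1


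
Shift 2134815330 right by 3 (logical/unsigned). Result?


0b1111111001111101011001001100010 >> 3 = 0b1111111001111101011001001100 = 266851916

266851916


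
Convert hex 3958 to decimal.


3958 hex = 14680 decimal

14680


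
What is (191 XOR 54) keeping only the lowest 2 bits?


Step 1: 191 ^ 54 = 137
Step 2: 137 & 3 = 1

1


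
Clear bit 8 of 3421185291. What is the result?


3421185291 & ~(1 << 8) = 3421185035

3421185035


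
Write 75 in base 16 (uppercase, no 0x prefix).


75 = 4B hex

4B


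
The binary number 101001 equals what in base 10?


101001 in decimal = 41

41


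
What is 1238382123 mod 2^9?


1238382123 & 511 = 43

43


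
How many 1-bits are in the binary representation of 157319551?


0b1001011000001000000101111111 has 13 set bits

13


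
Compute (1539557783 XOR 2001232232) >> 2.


Step 1: 1539557783 ^ 2001232232 = 747350271
Step 2: 747350271 >> 2 = 186837567

186837567


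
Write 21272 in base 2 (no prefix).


21272 = 101001100011000 in binary

101001100011000


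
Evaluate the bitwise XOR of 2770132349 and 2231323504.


0b10100101000111001101110101111101 ^ 0b10000100111111110100101101110000 = 0b100001111000111001011000001101 = 568563213

568563213


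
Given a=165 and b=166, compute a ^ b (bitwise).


165 ^ 166 = 3

3


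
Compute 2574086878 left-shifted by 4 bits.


0b10011001011011010111001011011110 << 4 = 0b100110010110110101110010110111100000 = 41185390048

41185390048


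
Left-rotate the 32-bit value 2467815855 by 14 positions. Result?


Rotate 0b10010011000101111110000110101111 left by 14 (32-bit) = 0b11111000011010111110010011000101 = 4167820485

4167820485


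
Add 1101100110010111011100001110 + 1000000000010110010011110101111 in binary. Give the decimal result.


1101100110010111011100001110 + 1000000000010110010011110101111 = 1001101101001001001111010111101 = 1302634173

1302634173


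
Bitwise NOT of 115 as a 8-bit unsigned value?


~0b1110011 = 0b10001100 = 140 (8-bit unsigned)

140


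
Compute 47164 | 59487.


0b1011100000111100 | 0b1110100001011111 = 0b1111100001111111 = 63615

63615


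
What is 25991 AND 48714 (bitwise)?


0b110010110000111 & 0b1011111001001010 = 0b10010000000010 = 9218

9218


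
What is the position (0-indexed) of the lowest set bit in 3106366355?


0b10111001001001110110001110010011. Lowest set bit at position 0

0


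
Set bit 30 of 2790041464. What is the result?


2790041464 | (1 << 30) = 2790041464 | 1073741824 = 3863783288

3863783288


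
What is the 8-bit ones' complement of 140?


140 ^ 255 = 115

115


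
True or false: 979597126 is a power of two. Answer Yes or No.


0b111010011000110111011101000110. Multiple bits set => No

No


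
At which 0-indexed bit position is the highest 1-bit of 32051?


0b111110100110011. Highest set bit at position 14

14


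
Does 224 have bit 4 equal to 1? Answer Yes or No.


0b11100000, bit 4 = 0. No

No


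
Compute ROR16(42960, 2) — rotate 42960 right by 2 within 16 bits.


Rotate 0b1010011111010000 right by 2 (16-bit) = 0b10100111110100 = 10740

10740


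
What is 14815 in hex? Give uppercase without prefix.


14815 = 39DF hex

39DF


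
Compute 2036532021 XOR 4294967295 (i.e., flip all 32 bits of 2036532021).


2036532021 ^ 4294967295 = 2258435274

2258435274


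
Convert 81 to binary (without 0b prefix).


81 = 1010001 in binary

1010001


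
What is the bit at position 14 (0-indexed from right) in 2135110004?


0b1111111010000110011000101110100, position 14 = 0

0


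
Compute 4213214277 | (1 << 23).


4213214277 | (1 << 23) = 4213214277 | 8388608 = 4221602885

4221602885


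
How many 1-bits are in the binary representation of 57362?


0b1110000000010010 has 5 set bits

5


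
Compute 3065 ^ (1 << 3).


3065 ^ (1 << 3) = 3065 ^ 8 = 3057

3057


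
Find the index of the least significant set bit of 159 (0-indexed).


0b10011111. Lowest set bit at position 0

0


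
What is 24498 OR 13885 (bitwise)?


0b101111110110010 | 0b11011000111101 = 0b111111110111111 = 32703

32703


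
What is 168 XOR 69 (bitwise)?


0b10101000 ^ 0b1000101 = 0b11101101 = 237

237


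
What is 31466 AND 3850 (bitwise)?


0b111101011101010 & 0b111100001010 = 0b101000001010 = 2570

2570


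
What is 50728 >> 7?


0b1100011000101000 >> 7 = 0b110001100 = 396

396


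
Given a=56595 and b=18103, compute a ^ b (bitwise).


56595 ^ 18103 = 39844

39844


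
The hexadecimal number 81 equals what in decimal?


81 hex = 129 decimal

129


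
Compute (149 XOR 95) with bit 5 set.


Step 1: 149 ^ 95 = 202
Step 2: 202 | (1 << 5) = 202 | 32 = 234

234


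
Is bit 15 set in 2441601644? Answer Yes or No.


0b10010001100001111110001001101100, bit 15 = 1. Yes

Yes


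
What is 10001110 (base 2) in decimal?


10001110 in decimal = 142

142


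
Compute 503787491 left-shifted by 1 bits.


0b11110000001110010111111100011 << 1 = 0b111100000011100101111111000110 = 1007574982

1007574982


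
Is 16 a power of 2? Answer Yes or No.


0b10000. Only one bit set => Yes

Yes


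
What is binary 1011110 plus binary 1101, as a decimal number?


1011110 + 1101 = 1101011 = 107

107


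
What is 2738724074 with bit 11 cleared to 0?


2738724074 & ~(1 << 11) = 2738722026

2738722026


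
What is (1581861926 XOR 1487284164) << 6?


Step 1: 1581861926 ^ 1487284164 = 116354018
Step 2: 116354018 << 6 = 7446657152

7446657152


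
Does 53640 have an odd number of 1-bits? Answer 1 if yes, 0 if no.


0b1101000110001000 has 6 ones => parity 0

0


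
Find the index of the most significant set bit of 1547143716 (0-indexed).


0b1011100001101111000101000100100. Highest set bit at position 30

30


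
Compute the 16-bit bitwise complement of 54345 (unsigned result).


~0b1101010001001001 = 0b10101110110110 = 11190 (16-bit unsigned)

11190


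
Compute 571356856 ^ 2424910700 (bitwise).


0b100010000011100011011010111000 ^ 0b10010000100010010011001101101100 = 0b10110010100001110000010111010100 = 2995193300

2995193300


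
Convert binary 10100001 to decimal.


10100001 in decimal = 161

161


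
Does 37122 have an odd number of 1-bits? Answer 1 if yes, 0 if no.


0b1001000100000010 has 4 ones => parity 0

0


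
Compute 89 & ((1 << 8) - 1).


89 & 255 = 89

89


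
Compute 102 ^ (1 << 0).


102 ^ (1 << 0) = 102 ^ 1 = 103

103


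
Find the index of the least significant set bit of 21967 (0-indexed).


0b101010111001111. Lowest set bit at position 0

0


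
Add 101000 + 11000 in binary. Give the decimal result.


101000 + 11000 = 1000000 = 64

64


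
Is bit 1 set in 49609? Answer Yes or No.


0b1100000111001001, bit 1 = 0. No

No


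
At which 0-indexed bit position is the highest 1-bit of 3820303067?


0b11100011101101010011001011011011. Highest set bit at position 31

31


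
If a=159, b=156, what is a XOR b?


159 ^ 156 = 3

3


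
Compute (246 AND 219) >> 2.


Step 1: 246 & 219 = 210
Step 2: 210 >> 2 = 52

52


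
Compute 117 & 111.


0b1110101 & 0b1101111 = 0b1100101 = 101

101


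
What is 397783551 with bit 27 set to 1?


397783551 | (1 << 27) = 397783551 | 134217728 = 532001279

532001279


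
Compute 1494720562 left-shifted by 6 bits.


0b1011001000101111010000000110010 << 6 = 0b1011001000101111010000000110010000000 = 95662115968

95662115968


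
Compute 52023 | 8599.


0b1100101100110111 | 0b10000110010111 = 0b1110101110110111 = 60343

60343


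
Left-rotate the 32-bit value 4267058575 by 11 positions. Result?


Rotate 0b11111110010101100010010110001111 left by 11 (32-bit) = 0b10110001001011000111111111110010 = 2972483570

2972483570


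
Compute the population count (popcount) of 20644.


0b101000010100100 has 5 set bits

5


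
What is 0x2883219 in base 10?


2883219 hex = 42480153 decimal

42480153


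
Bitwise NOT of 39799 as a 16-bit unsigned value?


~0b1001101101110111 = 0b110010010001000 = 25736 (16-bit unsigned)

25736


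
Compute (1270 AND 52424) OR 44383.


Step 1: 1270 & 52424 = 1216
Step 2: 1216 | 44383 = 44511

44511


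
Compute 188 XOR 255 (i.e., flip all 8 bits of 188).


188 ^ 255 = 67

67


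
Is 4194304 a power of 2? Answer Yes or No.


0b10000000000000000000000. Only one bit set => Yes

Yes


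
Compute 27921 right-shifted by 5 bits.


0b110110100010001 >> 5 = 0b1101101000 = 872

872


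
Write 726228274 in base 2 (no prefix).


726228274 = 101011010010010101110100110010 in binary

101011010010010101110100110010


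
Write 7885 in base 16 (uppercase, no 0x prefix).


7885 = 1ECD hex

1ECD


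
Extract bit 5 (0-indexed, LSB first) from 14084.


0b11011100000100, position 5 = 0

0


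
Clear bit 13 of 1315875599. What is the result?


1315875599 & ~(1 << 13) = 1315867407

1315867407


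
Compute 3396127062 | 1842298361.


0b11001010011011001100100101010110 | 0b1101101110011110011110111111001 = 0b11101111111011111111110111111111 = 4025482751

4025482751


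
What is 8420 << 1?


0b10000011100100 << 1 = 0b100000111001000 = 16840

16840


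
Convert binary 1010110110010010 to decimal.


1010110110010010 in decimal = 44434

44434


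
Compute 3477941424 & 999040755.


0b11001111010011010010110010110000 & 0b111011100011000010011011110011 = 0b1011000011000010010010110000 = 185345200

185345200


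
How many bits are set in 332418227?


0b10011110100000100110010110011 has 14 set bits

14


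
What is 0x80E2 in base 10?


80E2 hex = 32994 decimal

32994


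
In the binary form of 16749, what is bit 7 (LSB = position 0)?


0b100000101101101, position 7 = 0

0


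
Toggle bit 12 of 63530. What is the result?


63530 ^ (1 << 12) = 63530 ^ 4096 = 59434

59434


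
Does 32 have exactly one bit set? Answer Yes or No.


0b100000. Only one bit set => Yes

Yes


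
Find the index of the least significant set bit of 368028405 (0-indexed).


0b10101111011111010101011110101. Lowest set bit at position 0

0


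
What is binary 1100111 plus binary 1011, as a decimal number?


1100111 + 1011 = 1110010 = 114

114


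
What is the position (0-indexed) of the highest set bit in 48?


0b110000. Highest set bit at position 5

5


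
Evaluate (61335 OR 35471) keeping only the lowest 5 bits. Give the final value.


Step 1: 61335 | 35471 = 61343
Step 2: 61343 & 31 = 31

31


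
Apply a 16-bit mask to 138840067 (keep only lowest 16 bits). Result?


138840067 & 65535 = 34819

34819


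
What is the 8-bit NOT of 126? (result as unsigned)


~0b1111110 = 0b10000001 = 129 (8-bit unsigned)

129


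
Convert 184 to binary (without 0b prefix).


184 = 10111000 in binary

10111000


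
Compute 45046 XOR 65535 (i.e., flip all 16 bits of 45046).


45046 ^ 65535 = 20489

20489


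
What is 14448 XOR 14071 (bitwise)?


0b11100001110000 ^ 0b11011011110111 = 0b111010000111 = 3719

3719


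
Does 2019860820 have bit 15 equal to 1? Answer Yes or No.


0b1111000011001001010000101010100, bit 15 = 1. Yes

Yes


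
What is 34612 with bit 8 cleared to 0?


34612 & ~(1 << 8) = 34356

34356


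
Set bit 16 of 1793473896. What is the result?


1793473896 | (1 << 16) = 1793473896 | 65536 = 1793539432

1793539432


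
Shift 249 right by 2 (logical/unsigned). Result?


0b11111001 >> 2 = 0b111110 = 62

62


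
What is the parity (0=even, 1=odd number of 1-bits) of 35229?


0b1000100110011101 has 8 ones => parity 0

0


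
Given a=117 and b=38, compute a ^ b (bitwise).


117 ^ 38 = 83

83


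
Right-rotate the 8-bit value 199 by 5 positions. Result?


Rotate 0b11000111 right by 5 (8-bit) = 0b111110 = 62

62


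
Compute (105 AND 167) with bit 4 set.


Step 1: 105 & 167 = 33
Step 2: 33 | (1 << 4) = 33 | 16 = 49

49


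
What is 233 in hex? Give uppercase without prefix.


233 = E9 hex

E9


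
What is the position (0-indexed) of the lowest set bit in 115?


0b1110011. Lowest set bit at position 0

0


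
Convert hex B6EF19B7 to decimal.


B6EF19B7 hex = 3069122999 decimal

3069122999


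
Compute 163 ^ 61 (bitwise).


0b10100011 ^ 0b111101 = 0b10011110 = 158

158


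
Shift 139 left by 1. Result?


0b10001011 << 1 = 0b100010110 = 278

278


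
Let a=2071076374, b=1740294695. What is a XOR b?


2071076374 ^ 1740294695 = 482923569

482923569


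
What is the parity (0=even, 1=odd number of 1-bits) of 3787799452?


0b11100001110001010011101110011100 has 17 ones => parity 1

1


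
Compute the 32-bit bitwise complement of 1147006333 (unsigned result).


~0b1000100010111011110110101111101 = 0b10111011101000100001001010000010 = 3147960962 (32-bit unsigned)

3147960962


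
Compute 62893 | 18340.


0b1111010110101101 | 0b100011110100100 = 0b1111011110101101 = 63405

63405


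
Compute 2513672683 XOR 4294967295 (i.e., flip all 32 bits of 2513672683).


2513672683 ^ 4294967295 = 1781294612

1781294612


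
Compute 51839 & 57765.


0b1100101001111111 & 0b1110000110100101 = 0b1100000000100101 = 49189

49189


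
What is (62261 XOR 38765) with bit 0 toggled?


Step 1: 62261 ^ 38765 = 25688
Step 2: 25688 ^ (1 << 0) = 25688 ^ 1 = 25689

25689


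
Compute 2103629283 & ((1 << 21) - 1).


2103629283 & 2097151 = 185827

185827


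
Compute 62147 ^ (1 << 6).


62147 ^ (1 << 6) = 62147 ^ 64 = 62083

62083


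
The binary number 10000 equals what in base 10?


10000 in decimal = 16

16


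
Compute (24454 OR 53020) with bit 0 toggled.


Step 1: 24454 | 53020 = 57246
Step 2: 57246 ^ (1 << 0) = 57246 ^ 1 = 57247

57247


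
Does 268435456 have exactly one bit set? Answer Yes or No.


0b10000000000000000000000000000. Only one bit set => Yes

Yes


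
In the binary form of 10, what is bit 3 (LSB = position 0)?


0b1010, position 3 = 1

1


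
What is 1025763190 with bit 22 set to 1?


1025763190 | (1 << 22) = 1025763190 | 4194304 = 1029957494

1029957494


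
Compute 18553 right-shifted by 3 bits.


0b100100001111001 >> 3 = 0b100100001111 = 2319

2319


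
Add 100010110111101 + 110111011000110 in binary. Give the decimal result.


100010110111101 + 110111011000110 = 1011010010000011 = 46211

46211


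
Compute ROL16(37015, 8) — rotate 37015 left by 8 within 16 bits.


Rotate 0b1001000010010111 left by 8 (16-bit) = 0b1001011110010000 = 38800

38800


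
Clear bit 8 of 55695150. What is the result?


55695150 & ~(1 << 8) = 55694894

55694894


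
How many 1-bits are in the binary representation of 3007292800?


0b10110011001111111010010110000000 has 16 set bits

16


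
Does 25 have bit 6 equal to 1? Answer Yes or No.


0b11001, bit 6 = 0. No

No


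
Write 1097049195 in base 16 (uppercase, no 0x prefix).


1097049195 = 4163A46B hex

4163A46B


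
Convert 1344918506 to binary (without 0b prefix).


1344918506 = 1010000001010011101001111101010 in binary

1010000001010011101001111101010


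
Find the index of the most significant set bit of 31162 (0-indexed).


0b111100110111010. Highest set bit at position 14

14


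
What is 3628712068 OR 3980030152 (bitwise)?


0b11011000010010011100000010000100 | 0b11101101001110100111000011001000 = 0b11111101011110111111000011001100 = 4252758220

4252758220


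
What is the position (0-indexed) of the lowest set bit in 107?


0b1101011. Lowest set bit at position 0

0


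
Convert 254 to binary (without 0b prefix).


254 = 11111110 in binary

11111110


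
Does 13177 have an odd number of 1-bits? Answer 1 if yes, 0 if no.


0b11001101111001 has 9 ones => parity 1

1


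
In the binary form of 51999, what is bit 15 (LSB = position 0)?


0b1100101100011111, position 15 = 1

1


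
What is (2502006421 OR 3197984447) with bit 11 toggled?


Step 1: 2502006421 | 3197984447 = 3216891583
Step 2: 3216891583 ^ (1 << 11) = 3216891583 ^ 2048 = 3216889535

3216889535


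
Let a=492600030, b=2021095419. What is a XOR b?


492600030 ^ 2021095419 = 1697320229

1697320229


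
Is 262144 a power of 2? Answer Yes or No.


0b1000000000000000000. Only one bit set => Yes

Yes


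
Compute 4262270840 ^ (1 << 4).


4262270840 ^ (1 << 4) = 4262270840 ^ 16 = 4262270824

4262270824


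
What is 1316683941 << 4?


0b1001110011110110000000010100101 << 4 = 0b10011100111101100000000101001010000 = 21066943056

21066943056


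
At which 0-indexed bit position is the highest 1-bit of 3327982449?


0b11000110010111001111101101110001. Highest set bit at position 31

31


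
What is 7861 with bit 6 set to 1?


7861 | (1 << 6) = 7861 | 64 = 7925

7925


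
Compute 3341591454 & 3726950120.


0b11000111001011001010001110011110 & 0b11011110001001001011111011101000 = 0b11000110001001001010001010001000 = 3324289672

3324289672


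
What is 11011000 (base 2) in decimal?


11011000 in decimal = 216

216


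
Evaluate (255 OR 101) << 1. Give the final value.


Step 1: 255 | 101 = 255
Step 2: 255 << 1 = 510

510


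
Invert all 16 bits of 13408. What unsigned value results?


13408 ^ 65535 = 52127

52127


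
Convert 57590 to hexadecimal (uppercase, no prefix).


57590 = E0F6 hex

E0F6


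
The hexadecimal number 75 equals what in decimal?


75 hex = 117 decimal

117


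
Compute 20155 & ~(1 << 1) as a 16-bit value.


20155 & ~(1 << 1) = 20153

20153


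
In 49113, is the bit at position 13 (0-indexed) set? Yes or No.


0b1011111111011001, bit 13 = 1. Yes

Yes


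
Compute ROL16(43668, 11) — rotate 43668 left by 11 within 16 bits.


Rotate 0b1010101010010100 left by 11 (16-bit) = 0b1010010101010100 = 42324

42324


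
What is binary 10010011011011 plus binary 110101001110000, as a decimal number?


10010011011011 + 110101001110000 = 1000111101001011 = 36683

36683


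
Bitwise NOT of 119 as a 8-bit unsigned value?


~0b1110111 = 0b10001000 = 136 (8-bit unsigned)

136


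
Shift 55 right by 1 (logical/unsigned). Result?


0b110111 >> 1 = 0b11011 = 27

27


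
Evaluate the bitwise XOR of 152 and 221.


0b10011000 ^ 0b11011101 = 0b1000101 = 69

69


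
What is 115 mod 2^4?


115 & 15 = 3

3


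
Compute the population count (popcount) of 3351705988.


0b11000111110001101111100110000100 has 17 set bits

17


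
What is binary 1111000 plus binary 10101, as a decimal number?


1111000 + 10101 = 10001101 = 141

141


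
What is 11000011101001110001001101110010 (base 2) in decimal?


11000011101001110001001101110010 in decimal = 3282506610

3282506610


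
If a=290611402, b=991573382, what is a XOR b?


290611402 ^ 991573382 = 709383500

709383500


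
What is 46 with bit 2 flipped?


46 ^ (1 << 2) = 46 ^ 4 = 42

42


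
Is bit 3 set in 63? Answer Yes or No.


0b111111, bit 3 = 1. Yes

Yes


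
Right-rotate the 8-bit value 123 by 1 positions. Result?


Rotate 0b1111011 right by 1 (8-bit) = 0b10111101 = 189

189


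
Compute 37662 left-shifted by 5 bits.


0b1001001100011110 << 5 = 0b100100110001111000000 = 1205184

1205184


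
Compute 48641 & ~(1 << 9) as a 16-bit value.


48641 & ~(1 << 9) = 48129

48129


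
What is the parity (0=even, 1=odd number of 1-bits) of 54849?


0b1101011001000001 has 7 ones => parity 1

1


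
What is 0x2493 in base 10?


2493 hex = 9363 decimal

9363


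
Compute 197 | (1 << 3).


197 | (1 << 3) = 197 | 8 = 205

205


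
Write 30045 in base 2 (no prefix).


30045 = 111010101011101 in binary

111010101011101


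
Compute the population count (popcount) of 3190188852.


0b10111110001001100110101100110100 has 17 set bits

17


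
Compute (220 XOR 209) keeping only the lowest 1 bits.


Step 1: 220 ^ 209 = 13
Step 2: 13 & 1 = 1

1


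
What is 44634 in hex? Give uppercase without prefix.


44634 = AE5A hex

AE5A


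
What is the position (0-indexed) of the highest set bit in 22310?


0b101011100100110. Highest set bit at position 14

14


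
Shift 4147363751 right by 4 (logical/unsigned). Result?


0b11110111001100111011111110100111 >> 4 = 0b1111011100110011101111111010 = 259210234

259210234


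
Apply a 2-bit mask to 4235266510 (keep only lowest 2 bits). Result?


4235266510 & 3 = 2

2


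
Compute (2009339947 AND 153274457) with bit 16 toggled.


Step 1: 2009339947 & 153274457 = 16779273
Step 2: 16779273 ^ (1 << 16) = 16779273 ^ 65536 = 16844809

16844809


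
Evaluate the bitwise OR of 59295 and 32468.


0b1110011110011111 | 0b111111011010100 = 0b1111111111011111 = 65503

65503


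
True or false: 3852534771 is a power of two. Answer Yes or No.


0b11100101101000010000001111110011. Multiple bits set => No

No


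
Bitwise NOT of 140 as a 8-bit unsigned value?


~0b10001100 = 0b1110011 = 115 (8-bit unsigned)

115


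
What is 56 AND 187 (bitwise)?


0b111000 & 0b10111011 = 0b111000 = 56

56


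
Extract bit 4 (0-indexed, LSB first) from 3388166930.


0b11001001111100110101001100010010, position 4 = 1

1


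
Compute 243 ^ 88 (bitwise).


0b11110011 ^ 0b1011000 = 0b10101011 = 171

171


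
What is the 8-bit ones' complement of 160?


160 ^ 255 = 95

95


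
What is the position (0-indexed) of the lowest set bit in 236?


0b11101100. Lowest set bit at position 2

2


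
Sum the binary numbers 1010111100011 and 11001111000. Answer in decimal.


1010111100011 + 11001111000 = 1110001011011 = 7259

7259


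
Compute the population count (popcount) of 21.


0b10101 has 3 set bits

3


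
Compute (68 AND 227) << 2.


Step 1: 68 & 227 = 64
Step 2: 64 << 2 = 256

256


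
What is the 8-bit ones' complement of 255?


255 ^ 255 = 0

0


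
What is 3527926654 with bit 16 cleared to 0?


3527926654 & ~(1 << 16) = 3527861118

3527861118


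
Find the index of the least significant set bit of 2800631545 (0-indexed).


0b10100110111011100011111011111001. Lowest set bit at position 0

0


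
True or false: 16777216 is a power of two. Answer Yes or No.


0b1000000000000000000000000. Only one bit set => Yes

Yes


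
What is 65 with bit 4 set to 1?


65 | (1 << 4) = 65 | 16 = 81

81


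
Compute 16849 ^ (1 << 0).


16849 ^ (1 << 0) = 16849 ^ 1 = 16848

16848


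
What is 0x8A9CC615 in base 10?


8A9CC615 hex = 2325530133 decimal

2325530133


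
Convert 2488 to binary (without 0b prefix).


2488 = 100110111000 in binary

100110111000


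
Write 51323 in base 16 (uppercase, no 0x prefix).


51323 = C87B hex

C87B


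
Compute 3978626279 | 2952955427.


0b11101101001001010000010011100111 | 0b10110000000000101000011000100011 = 0b11111101001001111000011011100111 = 4247226087

4247226087


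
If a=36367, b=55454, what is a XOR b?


36367 ^ 55454 = 22161

22161


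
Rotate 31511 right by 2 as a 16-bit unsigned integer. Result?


Rotate 0b111101100010111 right by 2 (16-bit) = 0b1101111011000101 = 57029

57029


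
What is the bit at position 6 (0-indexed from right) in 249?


0b11111001, position 6 = 1

1


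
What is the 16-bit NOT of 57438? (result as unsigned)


~0b1110000001011110 = 0b1111110100001 = 8097 (16-bit unsigned)

8097


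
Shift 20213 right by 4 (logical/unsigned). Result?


0b100111011110101 >> 4 = 0b10011101111 = 1263

1263


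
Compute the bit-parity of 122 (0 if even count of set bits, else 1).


0b1111010 has 5 ones => parity 1

1


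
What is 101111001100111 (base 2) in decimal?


101111001100111 in decimal = 24167

24167


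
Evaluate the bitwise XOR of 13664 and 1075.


0b11010101100000 ^ 0b10000110011 = 0b11000101010011 = 12627

12627


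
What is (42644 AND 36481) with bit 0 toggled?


Step 1: 42644 & 36481 = 34432
Step 2: 34432 ^ (1 << 0) = 34432 ^ 1 = 34433

34433


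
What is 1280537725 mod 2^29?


1280537725 & 536870911 = 206795901

206795901


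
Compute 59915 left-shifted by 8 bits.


0b1110101000001011 << 8 = 0b111010100000101100000000 = 15338240

15338240


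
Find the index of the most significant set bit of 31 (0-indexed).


0b11111. Highest set bit at position 4

4


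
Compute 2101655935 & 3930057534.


0b1111101010001001011100101111111 & 0b11101010001111111110101100111110 = 0b1101000000001001010100100111110 = 1745135934

1745135934


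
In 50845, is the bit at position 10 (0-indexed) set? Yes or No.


0b1100011010011101, bit 10 = 1. Yes

Yes


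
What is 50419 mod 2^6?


50419 & 63 = 51

51


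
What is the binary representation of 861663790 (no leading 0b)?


861663790 = 110011010110111111001000101110 in binary

110011010110111111001000101110


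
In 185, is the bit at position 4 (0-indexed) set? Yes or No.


0b10111001, bit 4 = 1. Yes

Yes


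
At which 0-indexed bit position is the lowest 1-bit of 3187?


0b110001110011. Lowest set bit at position 0

0


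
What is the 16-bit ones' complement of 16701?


16701 ^ 65535 = 48834

48834


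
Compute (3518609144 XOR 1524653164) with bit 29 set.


Step 1: 3518609144 ^ 1524653164 = 2337925780
Step 2: 2337925780 | (1 << 29) = 2337925780 | 536870912 = 2874796692

2874796692


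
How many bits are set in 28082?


0b110110110110010 has 9 set bits

9


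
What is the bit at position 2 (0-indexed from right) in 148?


0b10010100, position 2 = 1

1


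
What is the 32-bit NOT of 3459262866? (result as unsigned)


~0b11001110001100000010100110010010 = 0b110001110011111101011001101101 = 835704429 (32-bit unsigned)

835704429


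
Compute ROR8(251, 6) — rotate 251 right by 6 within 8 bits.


Rotate 0b11111011 right by 6 (8-bit) = 0b11101111 = 239

239


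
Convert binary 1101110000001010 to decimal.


1101110000001010 in decimal = 56330

56330


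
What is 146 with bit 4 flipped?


146 ^ (1 << 4) = 146 ^ 16 = 130

130


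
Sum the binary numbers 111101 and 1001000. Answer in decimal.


111101 + 1001000 = 10000101 = 133

133


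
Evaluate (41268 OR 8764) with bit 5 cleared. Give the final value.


Step 1: 41268 | 8764 = 41788
Step 2: 41788 & ~(1 << 5) = 41756

41756


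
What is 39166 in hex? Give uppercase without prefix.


39166 = 98FE hex

98FE


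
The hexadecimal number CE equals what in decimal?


CE hex = 206 decimal

206


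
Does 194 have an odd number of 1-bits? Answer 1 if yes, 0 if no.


0b11000010 has 3 ones => parity 1

1


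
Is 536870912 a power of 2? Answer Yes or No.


0b100000000000000000000000000000. Only one bit set => Yes

Yes


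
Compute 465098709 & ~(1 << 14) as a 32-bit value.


465098709 & ~(1 << 14) = 465082325

465082325


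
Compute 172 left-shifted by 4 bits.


0b10101100 << 4 = 0b101011000000 = 2752

2752


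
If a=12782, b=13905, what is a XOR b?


12782 ^ 13905 = 1983

1983


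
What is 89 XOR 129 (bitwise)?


0b1011001 ^ 0b10000001 = 0b11011000 = 216

216


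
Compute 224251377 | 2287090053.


0b1101010111011100110111110001 | 0b10001000010100100011100110000101 = 0b10001101010111111111110111110101 = 2371878389

2371878389


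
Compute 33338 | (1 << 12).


33338 | (1 << 12) = 33338 | 4096 = 37434

37434


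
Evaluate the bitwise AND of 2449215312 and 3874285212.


0b10010001111111000000111101010000 & 0b11100110111011001110011010011100 = 0b10000000111011000000011000010000 = 2162951696

2162951696


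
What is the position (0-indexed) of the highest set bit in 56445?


0b1101110001111101. Highest set bit at position 15

15


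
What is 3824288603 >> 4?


0b11100011111100100000001101011011 >> 4 = 0b1110001111110010000000110101 = 239018037

239018037


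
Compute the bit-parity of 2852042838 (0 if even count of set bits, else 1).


0b10101001111111101011100001010110 has 19 ones => parity 1

1


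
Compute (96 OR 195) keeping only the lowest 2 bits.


Step 1: 96 | 195 = 227
Step 2: 227 & 3 = 3

3


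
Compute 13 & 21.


0b1101 & 0b10101 = 0b101 = 5

5


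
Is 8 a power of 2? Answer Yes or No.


0b1000. Only one bit set => Yes

Yes


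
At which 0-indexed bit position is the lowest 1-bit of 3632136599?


0b11011000011111100000000110010111. Lowest set bit at position 0

0


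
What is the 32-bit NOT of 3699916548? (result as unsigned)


~0b11011100100010000011111100000100 = 0b100011011101111100000011111011 = 595050747 (32-bit unsigned)

595050747


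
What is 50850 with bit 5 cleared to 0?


50850 & ~(1 << 5) = 50818

50818


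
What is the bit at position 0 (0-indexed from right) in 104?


0b1101000, position 0 = 0

0


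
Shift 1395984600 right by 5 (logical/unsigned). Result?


0b1010011001101010000100011011000 >> 5 = 0b10100110011010100001000110 = 43624518

43624518


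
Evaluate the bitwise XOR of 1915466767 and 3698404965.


0b1110010001010111011010000001111 ^ 0b11011100011100010010111001100101 = 0b10101110010110101001101001101010 = 2925173354

2925173354


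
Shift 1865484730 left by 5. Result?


0b1101111001100010000100110111010 << 5 = 0b110111100110001000010011011101000000 = 59695511360

59695511360


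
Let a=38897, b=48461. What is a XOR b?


38897 ^ 48461 = 10940

10940


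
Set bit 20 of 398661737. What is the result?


398661737 | (1 << 20) = 398661737 | 1048576 = 399710313

399710313


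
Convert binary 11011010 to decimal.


11011010 in decimal = 218

218


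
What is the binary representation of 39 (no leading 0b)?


39 = 100111 in binary

100111


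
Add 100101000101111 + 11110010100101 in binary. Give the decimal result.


100101000101111 + 11110010100101 = 1000011011010100 = 34516

34516


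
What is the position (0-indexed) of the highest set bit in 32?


0b100000. Highest set bit at position 5

5


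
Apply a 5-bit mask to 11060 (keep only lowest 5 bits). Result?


11060 & 31 = 20

20


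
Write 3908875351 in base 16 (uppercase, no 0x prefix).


3908875351 = E8FCB457 hex

E8FCB457


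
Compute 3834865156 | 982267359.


0b11100100100100110110011000000100 | 0b111010100011000011010111011111 = 0b11111110100111110111011111011111 = 4271863775

4271863775


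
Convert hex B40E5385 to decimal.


B40E5385 hex = 3020837765 decimal

3020837765


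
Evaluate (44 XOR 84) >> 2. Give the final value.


Step 1: 44 ^ 84 = 120
Step 2: 120 >> 2 = 30

30


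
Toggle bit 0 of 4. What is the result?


4 ^ (1 << 0) = 4 ^ 1 = 5

5


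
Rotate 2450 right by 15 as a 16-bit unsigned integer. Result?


Rotate 0b100110010010 right by 15 (16-bit) = 0b1001100100100 = 4900

4900


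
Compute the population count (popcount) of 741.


0b1011100101 has 6 set bits

6


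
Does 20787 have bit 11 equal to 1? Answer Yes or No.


0b101000100110011, bit 11 = 0. No

No


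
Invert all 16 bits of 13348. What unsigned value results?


13348 ^ 65535 = 52187

52187


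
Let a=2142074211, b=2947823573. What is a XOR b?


2142074211 ^ 2947823573 = 3491316406

3491316406


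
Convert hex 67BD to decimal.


67BD hex = 26557 decimal

26557


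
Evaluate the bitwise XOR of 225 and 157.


0b11100001 ^ 0b10011101 = 0b1111100 = 124

124


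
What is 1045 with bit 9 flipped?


1045 ^ (1 << 9) = 1045 ^ 512 = 1557

1557


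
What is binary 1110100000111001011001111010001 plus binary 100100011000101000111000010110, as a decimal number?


1110100000111001011001111010001 + 100100011000101000111000010110 = 10011000011111110100000111100111 = 2558476775

2558476775


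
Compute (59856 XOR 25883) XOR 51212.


Step 1: 59856 ^ 25883 = 36043
Step 2: 36043 ^ 51212 = 17607

17607


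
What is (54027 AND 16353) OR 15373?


Step 1: 54027 & 16353 = 4865
Step 2: 4865 | 15373 = 16141

16141


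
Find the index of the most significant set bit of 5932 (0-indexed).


0b1011100101100. Highest set bit at position 12

12


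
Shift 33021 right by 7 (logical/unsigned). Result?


0b1000000011111101 >> 7 = 0b100000001 = 257

257


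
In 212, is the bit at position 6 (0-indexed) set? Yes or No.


0b11010100, bit 6 = 1. Yes

Yes


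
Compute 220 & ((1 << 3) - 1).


220 & 7 = 4

4


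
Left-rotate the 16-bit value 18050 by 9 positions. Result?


Rotate 0b100011010000010 left by 9 (16-bit) = 0b10010001101 = 1165

1165


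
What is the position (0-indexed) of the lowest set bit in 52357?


0b1100110010000101. Lowest set bit at position 0

0


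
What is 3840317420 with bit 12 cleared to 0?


3840317420 & ~(1 << 12) = 3840313324

3840313324


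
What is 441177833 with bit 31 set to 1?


441177833 | (1 << 31) = 441177833 | 2147483648 = 2588661481

2588661481


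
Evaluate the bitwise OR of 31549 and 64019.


0b111101100111101 | 0b1111101000010011 = 0b1111101100111111 = 64319

64319


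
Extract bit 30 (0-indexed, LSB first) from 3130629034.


0b10111010100110011001101110101010, position 30 = 0

0


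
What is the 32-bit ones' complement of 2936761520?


2936761520 ^ 4294967295 = 1358205775

1358205775


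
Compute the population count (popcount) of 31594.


0b111101101101010 has 10 set bits

10


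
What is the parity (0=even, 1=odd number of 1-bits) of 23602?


0b101110000110010 has 7 ones => parity 1

1
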